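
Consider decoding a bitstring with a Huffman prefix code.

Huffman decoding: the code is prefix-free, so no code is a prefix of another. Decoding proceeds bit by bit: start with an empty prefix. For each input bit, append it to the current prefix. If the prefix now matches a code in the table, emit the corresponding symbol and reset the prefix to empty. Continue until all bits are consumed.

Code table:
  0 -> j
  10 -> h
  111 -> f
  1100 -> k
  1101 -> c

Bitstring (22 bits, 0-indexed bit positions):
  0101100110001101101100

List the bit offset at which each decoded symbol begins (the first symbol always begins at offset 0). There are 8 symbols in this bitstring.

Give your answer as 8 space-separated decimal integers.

Answer: 0 1 3 7 11 12 16 18

Derivation:
Bit 0: prefix='0' -> emit 'j', reset
Bit 1: prefix='1' (no match yet)
Bit 2: prefix='10' -> emit 'h', reset
Bit 3: prefix='1' (no match yet)
Bit 4: prefix='11' (no match yet)
Bit 5: prefix='110' (no match yet)
Bit 6: prefix='1100' -> emit 'k', reset
Bit 7: prefix='1' (no match yet)
Bit 8: prefix='11' (no match yet)
Bit 9: prefix='110' (no match yet)
Bit 10: prefix='1100' -> emit 'k', reset
Bit 11: prefix='0' -> emit 'j', reset
Bit 12: prefix='1' (no match yet)
Bit 13: prefix='11' (no match yet)
Bit 14: prefix='110' (no match yet)
Bit 15: prefix='1101' -> emit 'c', reset
Bit 16: prefix='1' (no match yet)
Bit 17: prefix='10' -> emit 'h', reset
Bit 18: prefix='1' (no match yet)
Bit 19: prefix='11' (no match yet)
Bit 20: prefix='110' (no match yet)
Bit 21: prefix='1100' -> emit 'k', reset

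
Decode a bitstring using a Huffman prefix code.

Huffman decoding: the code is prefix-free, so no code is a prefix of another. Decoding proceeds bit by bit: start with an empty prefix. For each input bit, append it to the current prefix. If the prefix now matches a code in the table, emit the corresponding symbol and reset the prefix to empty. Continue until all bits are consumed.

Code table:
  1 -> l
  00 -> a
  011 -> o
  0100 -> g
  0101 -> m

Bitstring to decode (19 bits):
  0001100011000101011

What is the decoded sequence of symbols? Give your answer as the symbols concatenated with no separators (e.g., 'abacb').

Answer: aoaoamo

Derivation:
Bit 0: prefix='0' (no match yet)
Bit 1: prefix='00' -> emit 'a', reset
Bit 2: prefix='0' (no match yet)
Bit 3: prefix='01' (no match yet)
Bit 4: prefix='011' -> emit 'o', reset
Bit 5: prefix='0' (no match yet)
Bit 6: prefix='00' -> emit 'a', reset
Bit 7: prefix='0' (no match yet)
Bit 8: prefix='01' (no match yet)
Bit 9: prefix='011' -> emit 'o', reset
Bit 10: prefix='0' (no match yet)
Bit 11: prefix='00' -> emit 'a', reset
Bit 12: prefix='0' (no match yet)
Bit 13: prefix='01' (no match yet)
Bit 14: prefix='010' (no match yet)
Bit 15: prefix='0101' -> emit 'm', reset
Bit 16: prefix='0' (no match yet)
Bit 17: prefix='01' (no match yet)
Bit 18: prefix='011' -> emit 'o', reset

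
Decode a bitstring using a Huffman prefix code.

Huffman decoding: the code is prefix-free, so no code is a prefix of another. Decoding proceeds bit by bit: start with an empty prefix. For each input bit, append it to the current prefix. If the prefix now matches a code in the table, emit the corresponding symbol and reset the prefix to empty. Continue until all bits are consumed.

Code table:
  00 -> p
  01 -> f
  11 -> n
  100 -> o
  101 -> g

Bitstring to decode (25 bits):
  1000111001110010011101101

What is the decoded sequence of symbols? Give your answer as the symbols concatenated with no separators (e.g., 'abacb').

Bit 0: prefix='1' (no match yet)
Bit 1: prefix='10' (no match yet)
Bit 2: prefix='100' -> emit 'o', reset
Bit 3: prefix='0' (no match yet)
Bit 4: prefix='01' -> emit 'f', reset
Bit 5: prefix='1' (no match yet)
Bit 6: prefix='11' -> emit 'n', reset
Bit 7: prefix='0' (no match yet)
Bit 8: prefix='00' -> emit 'p', reset
Bit 9: prefix='1' (no match yet)
Bit 10: prefix='11' -> emit 'n', reset
Bit 11: prefix='1' (no match yet)
Bit 12: prefix='10' (no match yet)
Bit 13: prefix='100' -> emit 'o', reset
Bit 14: prefix='1' (no match yet)
Bit 15: prefix='10' (no match yet)
Bit 16: prefix='100' -> emit 'o', reset
Bit 17: prefix='1' (no match yet)
Bit 18: prefix='11' -> emit 'n', reset
Bit 19: prefix='1' (no match yet)
Bit 20: prefix='10' (no match yet)
Bit 21: prefix='101' -> emit 'g', reset
Bit 22: prefix='1' (no match yet)
Bit 23: prefix='10' (no match yet)
Bit 24: prefix='101' -> emit 'g', reset

Answer: ofnpnoongg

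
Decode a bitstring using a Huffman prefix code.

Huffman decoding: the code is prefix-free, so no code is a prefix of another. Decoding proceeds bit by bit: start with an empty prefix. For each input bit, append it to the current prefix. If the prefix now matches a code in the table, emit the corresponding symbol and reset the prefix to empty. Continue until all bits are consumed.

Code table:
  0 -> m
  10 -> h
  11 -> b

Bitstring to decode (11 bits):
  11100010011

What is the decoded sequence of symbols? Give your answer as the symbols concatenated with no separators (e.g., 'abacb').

Answer: bhmmhmb

Derivation:
Bit 0: prefix='1' (no match yet)
Bit 1: prefix='11' -> emit 'b', reset
Bit 2: prefix='1' (no match yet)
Bit 3: prefix='10' -> emit 'h', reset
Bit 4: prefix='0' -> emit 'm', reset
Bit 5: prefix='0' -> emit 'm', reset
Bit 6: prefix='1' (no match yet)
Bit 7: prefix='10' -> emit 'h', reset
Bit 8: prefix='0' -> emit 'm', reset
Bit 9: prefix='1' (no match yet)
Bit 10: prefix='11' -> emit 'b', reset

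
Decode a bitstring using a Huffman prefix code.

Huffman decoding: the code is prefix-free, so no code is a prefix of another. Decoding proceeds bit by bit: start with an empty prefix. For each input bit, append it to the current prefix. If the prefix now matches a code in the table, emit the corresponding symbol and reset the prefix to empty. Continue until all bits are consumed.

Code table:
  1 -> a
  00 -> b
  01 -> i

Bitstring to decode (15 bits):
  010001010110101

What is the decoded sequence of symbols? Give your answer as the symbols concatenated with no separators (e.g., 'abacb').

Answer: ibiiiaii

Derivation:
Bit 0: prefix='0' (no match yet)
Bit 1: prefix='01' -> emit 'i', reset
Bit 2: prefix='0' (no match yet)
Bit 3: prefix='00' -> emit 'b', reset
Bit 4: prefix='0' (no match yet)
Bit 5: prefix='01' -> emit 'i', reset
Bit 6: prefix='0' (no match yet)
Bit 7: prefix='01' -> emit 'i', reset
Bit 8: prefix='0' (no match yet)
Bit 9: prefix='01' -> emit 'i', reset
Bit 10: prefix='1' -> emit 'a', reset
Bit 11: prefix='0' (no match yet)
Bit 12: prefix='01' -> emit 'i', reset
Bit 13: prefix='0' (no match yet)
Bit 14: prefix='01' -> emit 'i', reset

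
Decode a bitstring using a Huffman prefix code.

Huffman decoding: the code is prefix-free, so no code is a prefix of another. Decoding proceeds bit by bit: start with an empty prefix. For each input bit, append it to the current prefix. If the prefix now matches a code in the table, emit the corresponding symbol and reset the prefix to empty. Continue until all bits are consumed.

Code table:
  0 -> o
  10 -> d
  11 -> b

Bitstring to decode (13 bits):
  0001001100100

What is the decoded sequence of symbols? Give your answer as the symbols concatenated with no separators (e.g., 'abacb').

Answer: ooodoboodo

Derivation:
Bit 0: prefix='0' -> emit 'o', reset
Bit 1: prefix='0' -> emit 'o', reset
Bit 2: prefix='0' -> emit 'o', reset
Bit 3: prefix='1' (no match yet)
Bit 4: prefix='10' -> emit 'd', reset
Bit 5: prefix='0' -> emit 'o', reset
Bit 6: prefix='1' (no match yet)
Bit 7: prefix='11' -> emit 'b', reset
Bit 8: prefix='0' -> emit 'o', reset
Bit 9: prefix='0' -> emit 'o', reset
Bit 10: prefix='1' (no match yet)
Bit 11: prefix='10' -> emit 'd', reset
Bit 12: prefix='0' -> emit 'o', reset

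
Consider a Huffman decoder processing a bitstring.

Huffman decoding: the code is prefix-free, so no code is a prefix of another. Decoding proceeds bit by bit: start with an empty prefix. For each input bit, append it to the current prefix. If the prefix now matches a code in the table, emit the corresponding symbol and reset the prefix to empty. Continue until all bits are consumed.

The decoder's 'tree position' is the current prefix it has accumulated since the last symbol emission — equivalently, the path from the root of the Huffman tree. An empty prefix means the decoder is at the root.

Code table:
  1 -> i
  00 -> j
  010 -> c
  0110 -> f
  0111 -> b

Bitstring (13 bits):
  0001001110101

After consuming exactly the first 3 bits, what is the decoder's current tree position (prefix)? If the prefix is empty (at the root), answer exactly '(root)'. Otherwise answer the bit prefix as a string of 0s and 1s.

Answer: 0

Derivation:
Bit 0: prefix='0' (no match yet)
Bit 1: prefix='00' -> emit 'j', reset
Bit 2: prefix='0' (no match yet)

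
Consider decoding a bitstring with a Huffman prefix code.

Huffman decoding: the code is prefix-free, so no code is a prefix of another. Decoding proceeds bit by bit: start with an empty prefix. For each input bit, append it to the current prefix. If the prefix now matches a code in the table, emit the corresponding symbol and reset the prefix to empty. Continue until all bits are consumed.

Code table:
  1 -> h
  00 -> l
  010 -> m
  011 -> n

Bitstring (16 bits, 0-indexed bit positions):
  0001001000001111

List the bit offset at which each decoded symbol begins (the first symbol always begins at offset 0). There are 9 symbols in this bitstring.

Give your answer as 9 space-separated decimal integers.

Bit 0: prefix='0' (no match yet)
Bit 1: prefix='00' -> emit 'l', reset
Bit 2: prefix='0' (no match yet)
Bit 3: prefix='01' (no match yet)
Bit 4: prefix='010' -> emit 'm', reset
Bit 5: prefix='0' (no match yet)
Bit 6: prefix='01' (no match yet)
Bit 7: prefix='010' -> emit 'm', reset
Bit 8: prefix='0' (no match yet)
Bit 9: prefix='00' -> emit 'l', reset
Bit 10: prefix='0' (no match yet)
Bit 11: prefix='00' -> emit 'l', reset
Bit 12: prefix='1' -> emit 'h', reset
Bit 13: prefix='1' -> emit 'h', reset
Bit 14: prefix='1' -> emit 'h', reset
Bit 15: prefix='1' -> emit 'h', reset

Answer: 0 2 5 8 10 12 13 14 15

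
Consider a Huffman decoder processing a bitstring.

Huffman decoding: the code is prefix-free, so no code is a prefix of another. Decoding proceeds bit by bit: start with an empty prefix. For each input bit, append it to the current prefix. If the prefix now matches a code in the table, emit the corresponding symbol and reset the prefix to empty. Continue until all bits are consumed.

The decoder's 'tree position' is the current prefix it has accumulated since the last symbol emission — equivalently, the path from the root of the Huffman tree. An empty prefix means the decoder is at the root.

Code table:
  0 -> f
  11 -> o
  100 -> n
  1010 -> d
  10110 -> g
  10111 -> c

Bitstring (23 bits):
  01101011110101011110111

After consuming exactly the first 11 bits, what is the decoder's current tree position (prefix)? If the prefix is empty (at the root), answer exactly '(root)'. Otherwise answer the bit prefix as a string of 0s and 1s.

Answer: 10

Derivation:
Bit 0: prefix='0' -> emit 'f', reset
Bit 1: prefix='1' (no match yet)
Bit 2: prefix='11' -> emit 'o', reset
Bit 3: prefix='0' -> emit 'f', reset
Bit 4: prefix='1' (no match yet)
Bit 5: prefix='10' (no match yet)
Bit 6: prefix='101' (no match yet)
Bit 7: prefix='1011' (no match yet)
Bit 8: prefix='10111' -> emit 'c', reset
Bit 9: prefix='1' (no match yet)
Bit 10: prefix='10' (no match yet)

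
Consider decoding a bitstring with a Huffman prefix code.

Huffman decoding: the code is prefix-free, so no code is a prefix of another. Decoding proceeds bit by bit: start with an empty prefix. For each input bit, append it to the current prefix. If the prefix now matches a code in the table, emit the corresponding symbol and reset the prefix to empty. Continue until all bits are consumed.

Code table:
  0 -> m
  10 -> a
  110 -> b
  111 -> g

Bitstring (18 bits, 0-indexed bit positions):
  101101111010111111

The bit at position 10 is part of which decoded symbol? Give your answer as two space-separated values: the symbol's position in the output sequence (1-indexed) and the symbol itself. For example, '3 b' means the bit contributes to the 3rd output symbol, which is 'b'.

Bit 0: prefix='1' (no match yet)
Bit 1: prefix='10' -> emit 'a', reset
Bit 2: prefix='1' (no match yet)
Bit 3: prefix='11' (no match yet)
Bit 4: prefix='110' -> emit 'b', reset
Bit 5: prefix='1' (no match yet)
Bit 6: prefix='11' (no match yet)
Bit 7: prefix='111' -> emit 'g', reset
Bit 8: prefix='1' (no match yet)
Bit 9: prefix='10' -> emit 'a', reset
Bit 10: prefix='1' (no match yet)
Bit 11: prefix='10' -> emit 'a', reset
Bit 12: prefix='1' (no match yet)
Bit 13: prefix='11' (no match yet)
Bit 14: prefix='111' -> emit 'g', reset

Answer: 5 a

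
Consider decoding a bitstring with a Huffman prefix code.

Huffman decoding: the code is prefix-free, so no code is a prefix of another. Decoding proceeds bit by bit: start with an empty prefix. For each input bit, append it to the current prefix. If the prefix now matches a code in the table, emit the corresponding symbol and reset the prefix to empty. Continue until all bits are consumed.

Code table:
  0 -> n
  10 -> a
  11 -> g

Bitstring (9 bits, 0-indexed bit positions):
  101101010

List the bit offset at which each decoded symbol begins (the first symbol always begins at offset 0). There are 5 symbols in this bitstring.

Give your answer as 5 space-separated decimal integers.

Bit 0: prefix='1' (no match yet)
Bit 1: prefix='10' -> emit 'a', reset
Bit 2: prefix='1' (no match yet)
Bit 3: prefix='11' -> emit 'g', reset
Bit 4: prefix='0' -> emit 'n', reset
Bit 5: prefix='1' (no match yet)
Bit 6: prefix='10' -> emit 'a', reset
Bit 7: prefix='1' (no match yet)
Bit 8: prefix='10' -> emit 'a', reset

Answer: 0 2 4 5 7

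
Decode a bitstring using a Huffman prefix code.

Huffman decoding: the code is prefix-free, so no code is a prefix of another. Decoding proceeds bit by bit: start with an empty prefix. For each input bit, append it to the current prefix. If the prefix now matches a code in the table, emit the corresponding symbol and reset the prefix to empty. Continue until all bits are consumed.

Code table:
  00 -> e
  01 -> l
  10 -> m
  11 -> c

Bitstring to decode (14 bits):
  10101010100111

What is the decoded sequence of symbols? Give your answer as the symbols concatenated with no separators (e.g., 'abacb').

Bit 0: prefix='1' (no match yet)
Bit 1: prefix='10' -> emit 'm', reset
Bit 2: prefix='1' (no match yet)
Bit 3: prefix='10' -> emit 'm', reset
Bit 4: prefix='1' (no match yet)
Bit 5: prefix='10' -> emit 'm', reset
Bit 6: prefix='1' (no match yet)
Bit 7: prefix='10' -> emit 'm', reset
Bit 8: prefix='1' (no match yet)
Bit 9: prefix='10' -> emit 'm', reset
Bit 10: prefix='0' (no match yet)
Bit 11: prefix='01' -> emit 'l', reset
Bit 12: prefix='1' (no match yet)
Bit 13: prefix='11' -> emit 'c', reset

Answer: mmmmmlc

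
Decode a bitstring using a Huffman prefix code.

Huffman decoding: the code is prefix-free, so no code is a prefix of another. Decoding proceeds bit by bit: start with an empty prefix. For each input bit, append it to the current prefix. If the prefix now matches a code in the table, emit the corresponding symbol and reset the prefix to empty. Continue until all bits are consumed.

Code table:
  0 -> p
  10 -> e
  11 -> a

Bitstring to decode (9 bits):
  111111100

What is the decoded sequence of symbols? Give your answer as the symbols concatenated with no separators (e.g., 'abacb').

Bit 0: prefix='1' (no match yet)
Bit 1: prefix='11' -> emit 'a', reset
Bit 2: prefix='1' (no match yet)
Bit 3: prefix='11' -> emit 'a', reset
Bit 4: prefix='1' (no match yet)
Bit 5: prefix='11' -> emit 'a', reset
Bit 6: prefix='1' (no match yet)
Bit 7: prefix='10' -> emit 'e', reset
Bit 8: prefix='0' -> emit 'p', reset

Answer: aaaep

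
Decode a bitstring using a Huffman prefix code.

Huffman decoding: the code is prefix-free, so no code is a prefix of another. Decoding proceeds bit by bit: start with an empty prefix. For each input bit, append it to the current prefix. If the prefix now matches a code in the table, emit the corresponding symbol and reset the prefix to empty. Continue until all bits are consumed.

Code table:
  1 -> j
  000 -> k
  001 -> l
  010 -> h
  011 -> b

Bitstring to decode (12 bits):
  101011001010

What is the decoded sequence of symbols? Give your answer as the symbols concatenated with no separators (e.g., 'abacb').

Answer: jhjjlh

Derivation:
Bit 0: prefix='1' -> emit 'j', reset
Bit 1: prefix='0' (no match yet)
Bit 2: prefix='01' (no match yet)
Bit 3: prefix='010' -> emit 'h', reset
Bit 4: prefix='1' -> emit 'j', reset
Bit 5: prefix='1' -> emit 'j', reset
Bit 6: prefix='0' (no match yet)
Bit 7: prefix='00' (no match yet)
Bit 8: prefix='001' -> emit 'l', reset
Bit 9: prefix='0' (no match yet)
Bit 10: prefix='01' (no match yet)
Bit 11: prefix='010' -> emit 'h', reset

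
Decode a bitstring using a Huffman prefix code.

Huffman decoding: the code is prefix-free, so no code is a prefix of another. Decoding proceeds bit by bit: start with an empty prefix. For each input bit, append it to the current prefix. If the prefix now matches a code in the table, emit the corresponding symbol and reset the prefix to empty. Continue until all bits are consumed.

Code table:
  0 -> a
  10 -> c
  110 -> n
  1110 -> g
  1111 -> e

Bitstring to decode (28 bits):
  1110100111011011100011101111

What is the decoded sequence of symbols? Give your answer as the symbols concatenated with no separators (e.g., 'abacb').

Bit 0: prefix='1' (no match yet)
Bit 1: prefix='11' (no match yet)
Bit 2: prefix='111' (no match yet)
Bit 3: prefix='1110' -> emit 'g', reset
Bit 4: prefix='1' (no match yet)
Bit 5: prefix='10' -> emit 'c', reset
Bit 6: prefix='0' -> emit 'a', reset
Bit 7: prefix='1' (no match yet)
Bit 8: prefix='11' (no match yet)
Bit 9: prefix='111' (no match yet)
Bit 10: prefix='1110' -> emit 'g', reset
Bit 11: prefix='1' (no match yet)
Bit 12: prefix='11' (no match yet)
Bit 13: prefix='110' -> emit 'n', reset
Bit 14: prefix='1' (no match yet)
Bit 15: prefix='11' (no match yet)
Bit 16: prefix='111' (no match yet)
Bit 17: prefix='1110' -> emit 'g', reset
Bit 18: prefix='0' -> emit 'a', reset
Bit 19: prefix='0' -> emit 'a', reset
Bit 20: prefix='1' (no match yet)
Bit 21: prefix='11' (no match yet)
Bit 22: prefix='111' (no match yet)
Bit 23: prefix='1110' -> emit 'g', reset
Bit 24: prefix='1' (no match yet)
Bit 25: prefix='11' (no match yet)
Bit 26: prefix='111' (no match yet)
Bit 27: prefix='1111' -> emit 'e', reset

Answer: gcagngaage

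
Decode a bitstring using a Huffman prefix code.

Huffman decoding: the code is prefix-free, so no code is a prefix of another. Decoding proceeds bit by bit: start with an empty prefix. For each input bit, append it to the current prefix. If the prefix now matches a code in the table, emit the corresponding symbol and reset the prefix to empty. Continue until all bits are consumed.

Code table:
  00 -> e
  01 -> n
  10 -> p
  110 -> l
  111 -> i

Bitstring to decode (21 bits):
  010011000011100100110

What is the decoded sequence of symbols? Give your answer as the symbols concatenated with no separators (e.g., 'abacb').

Answer: nelenlnel

Derivation:
Bit 0: prefix='0' (no match yet)
Bit 1: prefix='01' -> emit 'n', reset
Bit 2: prefix='0' (no match yet)
Bit 3: prefix='00' -> emit 'e', reset
Bit 4: prefix='1' (no match yet)
Bit 5: prefix='11' (no match yet)
Bit 6: prefix='110' -> emit 'l', reset
Bit 7: prefix='0' (no match yet)
Bit 8: prefix='00' -> emit 'e', reset
Bit 9: prefix='0' (no match yet)
Bit 10: prefix='01' -> emit 'n', reset
Bit 11: prefix='1' (no match yet)
Bit 12: prefix='11' (no match yet)
Bit 13: prefix='110' -> emit 'l', reset
Bit 14: prefix='0' (no match yet)
Bit 15: prefix='01' -> emit 'n', reset
Bit 16: prefix='0' (no match yet)
Bit 17: prefix='00' -> emit 'e', reset
Bit 18: prefix='1' (no match yet)
Bit 19: prefix='11' (no match yet)
Bit 20: prefix='110' -> emit 'l', reset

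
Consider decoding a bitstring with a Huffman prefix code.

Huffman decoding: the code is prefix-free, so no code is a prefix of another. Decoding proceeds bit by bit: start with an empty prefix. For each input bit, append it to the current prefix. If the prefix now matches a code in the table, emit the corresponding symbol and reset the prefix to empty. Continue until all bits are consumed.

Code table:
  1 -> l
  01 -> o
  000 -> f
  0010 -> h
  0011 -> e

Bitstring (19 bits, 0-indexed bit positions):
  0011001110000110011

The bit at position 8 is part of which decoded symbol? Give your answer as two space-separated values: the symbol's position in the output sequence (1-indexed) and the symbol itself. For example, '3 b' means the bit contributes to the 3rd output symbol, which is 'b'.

Bit 0: prefix='0' (no match yet)
Bit 1: prefix='00' (no match yet)
Bit 2: prefix='001' (no match yet)
Bit 3: prefix='0011' -> emit 'e', reset
Bit 4: prefix='0' (no match yet)
Bit 5: prefix='00' (no match yet)
Bit 6: prefix='001' (no match yet)
Bit 7: prefix='0011' -> emit 'e', reset
Bit 8: prefix='1' -> emit 'l', reset
Bit 9: prefix='0' (no match yet)
Bit 10: prefix='00' (no match yet)
Bit 11: prefix='000' -> emit 'f', reset
Bit 12: prefix='0' (no match yet)

Answer: 3 l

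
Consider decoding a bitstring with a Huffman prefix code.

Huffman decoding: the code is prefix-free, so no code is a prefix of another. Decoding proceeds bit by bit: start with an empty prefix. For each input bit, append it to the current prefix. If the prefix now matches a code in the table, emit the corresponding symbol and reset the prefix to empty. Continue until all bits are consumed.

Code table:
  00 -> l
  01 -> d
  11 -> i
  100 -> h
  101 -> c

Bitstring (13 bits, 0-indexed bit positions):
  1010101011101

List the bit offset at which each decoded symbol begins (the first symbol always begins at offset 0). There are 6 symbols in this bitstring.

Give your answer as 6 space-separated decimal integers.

Bit 0: prefix='1' (no match yet)
Bit 1: prefix='10' (no match yet)
Bit 2: prefix='101' -> emit 'c', reset
Bit 3: prefix='0' (no match yet)
Bit 4: prefix='01' -> emit 'd', reset
Bit 5: prefix='0' (no match yet)
Bit 6: prefix='01' -> emit 'd', reset
Bit 7: prefix='0' (no match yet)
Bit 8: prefix='01' -> emit 'd', reset
Bit 9: prefix='1' (no match yet)
Bit 10: prefix='11' -> emit 'i', reset
Bit 11: prefix='0' (no match yet)
Bit 12: prefix='01' -> emit 'd', reset

Answer: 0 3 5 7 9 11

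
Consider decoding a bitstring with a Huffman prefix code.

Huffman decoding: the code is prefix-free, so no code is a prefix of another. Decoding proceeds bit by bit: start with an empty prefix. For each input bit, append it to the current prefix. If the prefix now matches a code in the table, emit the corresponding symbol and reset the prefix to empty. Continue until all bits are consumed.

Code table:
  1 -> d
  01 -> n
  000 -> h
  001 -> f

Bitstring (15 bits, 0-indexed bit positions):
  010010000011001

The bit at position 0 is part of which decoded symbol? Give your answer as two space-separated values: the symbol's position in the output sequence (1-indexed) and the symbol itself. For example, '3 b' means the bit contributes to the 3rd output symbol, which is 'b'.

Answer: 1 n

Derivation:
Bit 0: prefix='0' (no match yet)
Bit 1: prefix='01' -> emit 'n', reset
Bit 2: prefix='0' (no match yet)
Bit 3: prefix='00' (no match yet)
Bit 4: prefix='001' -> emit 'f', reset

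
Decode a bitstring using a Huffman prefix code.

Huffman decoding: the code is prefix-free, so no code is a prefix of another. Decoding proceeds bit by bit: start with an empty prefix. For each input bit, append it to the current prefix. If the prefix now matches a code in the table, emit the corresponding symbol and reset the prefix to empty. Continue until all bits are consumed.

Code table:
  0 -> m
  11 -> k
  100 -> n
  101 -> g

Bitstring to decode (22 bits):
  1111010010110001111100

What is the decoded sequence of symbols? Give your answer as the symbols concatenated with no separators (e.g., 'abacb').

Bit 0: prefix='1' (no match yet)
Bit 1: prefix='11' -> emit 'k', reset
Bit 2: prefix='1' (no match yet)
Bit 3: prefix='11' -> emit 'k', reset
Bit 4: prefix='0' -> emit 'm', reset
Bit 5: prefix='1' (no match yet)
Bit 6: prefix='10' (no match yet)
Bit 7: prefix='100' -> emit 'n', reset
Bit 8: prefix='1' (no match yet)
Bit 9: prefix='10' (no match yet)
Bit 10: prefix='101' -> emit 'g', reset
Bit 11: prefix='1' (no match yet)
Bit 12: prefix='10' (no match yet)
Bit 13: prefix='100' -> emit 'n', reset
Bit 14: prefix='0' -> emit 'm', reset
Bit 15: prefix='1' (no match yet)
Bit 16: prefix='11' -> emit 'k', reset
Bit 17: prefix='1' (no match yet)
Bit 18: prefix='11' -> emit 'k', reset
Bit 19: prefix='1' (no match yet)
Bit 20: prefix='10' (no match yet)
Bit 21: prefix='100' -> emit 'n', reset

Answer: kkmngnmkkn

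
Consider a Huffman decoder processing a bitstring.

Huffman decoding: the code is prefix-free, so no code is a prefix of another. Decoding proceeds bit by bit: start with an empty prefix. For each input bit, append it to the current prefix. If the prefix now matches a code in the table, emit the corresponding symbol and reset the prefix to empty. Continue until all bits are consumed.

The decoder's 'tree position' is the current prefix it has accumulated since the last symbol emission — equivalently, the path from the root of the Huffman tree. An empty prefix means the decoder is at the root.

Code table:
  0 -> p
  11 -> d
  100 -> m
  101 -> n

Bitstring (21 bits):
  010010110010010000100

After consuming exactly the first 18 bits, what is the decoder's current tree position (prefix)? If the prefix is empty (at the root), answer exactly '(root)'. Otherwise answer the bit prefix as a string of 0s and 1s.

Answer: (root)

Derivation:
Bit 0: prefix='0' -> emit 'p', reset
Bit 1: prefix='1' (no match yet)
Bit 2: prefix='10' (no match yet)
Bit 3: prefix='100' -> emit 'm', reset
Bit 4: prefix='1' (no match yet)
Bit 5: prefix='10' (no match yet)
Bit 6: prefix='101' -> emit 'n', reset
Bit 7: prefix='1' (no match yet)
Bit 8: prefix='10' (no match yet)
Bit 9: prefix='100' -> emit 'm', reset
Bit 10: prefix='1' (no match yet)
Bit 11: prefix='10' (no match yet)
Bit 12: prefix='100' -> emit 'm', reset
Bit 13: prefix='1' (no match yet)
Bit 14: prefix='10' (no match yet)
Bit 15: prefix='100' -> emit 'm', reset
Bit 16: prefix='0' -> emit 'p', reset
Bit 17: prefix='0' -> emit 'p', reset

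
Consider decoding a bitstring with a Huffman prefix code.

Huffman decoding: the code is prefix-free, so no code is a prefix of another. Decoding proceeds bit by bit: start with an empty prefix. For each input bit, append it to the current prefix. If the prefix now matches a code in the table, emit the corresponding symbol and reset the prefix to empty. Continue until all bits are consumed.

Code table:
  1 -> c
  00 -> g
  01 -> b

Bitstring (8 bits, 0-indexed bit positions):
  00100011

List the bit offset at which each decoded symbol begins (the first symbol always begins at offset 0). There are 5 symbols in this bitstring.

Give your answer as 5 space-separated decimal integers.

Bit 0: prefix='0' (no match yet)
Bit 1: prefix='00' -> emit 'g', reset
Bit 2: prefix='1' -> emit 'c', reset
Bit 3: prefix='0' (no match yet)
Bit 4: prefix='00' -> emit 'g', reset
Bit 5: prefix='0' (no match yet)
Bit 6: prefix='01' -> emit 'b', reset
Bit 7: prefix='1' -> emit 'c', reset

Answer: 0 2 3 5 7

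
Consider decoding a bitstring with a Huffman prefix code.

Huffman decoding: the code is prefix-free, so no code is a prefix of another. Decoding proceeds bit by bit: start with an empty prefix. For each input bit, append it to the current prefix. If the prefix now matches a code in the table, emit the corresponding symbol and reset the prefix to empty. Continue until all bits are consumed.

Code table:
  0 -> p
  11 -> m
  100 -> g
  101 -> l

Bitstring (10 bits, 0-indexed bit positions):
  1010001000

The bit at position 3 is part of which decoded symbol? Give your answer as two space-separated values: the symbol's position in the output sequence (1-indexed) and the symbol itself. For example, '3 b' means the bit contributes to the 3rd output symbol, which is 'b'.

Answer: 2 p

Derivation:
Bit 0: prefix='1' (no match yet)
Bit 1: prefix='10' (no match yet)
Bit 2: prefix='101' -> emit 'l', reset
Bit 3: prefix='0' -> emit 'p', reset
Bit 4: prefix='0' -> emit 'p', reset
Bit 5: prefix='0' -> emit 'p', reset
Bit 6: prefix='1' (no match yet)
Bit 7: prefix='10' (no match yet)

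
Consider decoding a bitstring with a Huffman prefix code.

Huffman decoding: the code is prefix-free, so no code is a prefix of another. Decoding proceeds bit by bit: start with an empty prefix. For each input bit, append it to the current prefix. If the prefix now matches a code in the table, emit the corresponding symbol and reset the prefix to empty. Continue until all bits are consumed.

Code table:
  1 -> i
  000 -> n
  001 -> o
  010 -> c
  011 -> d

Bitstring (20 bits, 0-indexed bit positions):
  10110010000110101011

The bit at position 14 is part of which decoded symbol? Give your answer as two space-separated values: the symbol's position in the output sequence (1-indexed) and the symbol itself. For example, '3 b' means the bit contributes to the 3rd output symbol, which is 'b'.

Bit 0: prefix='1' -> emit 'i', reset
Bit 1: prefix='0' (no match yet)
Bit 2: prefix='01' (no match yet)
Bit 3: prefix='011' -> emit 'd', reset
Bit 4: prefix='0' (no match yet)
Bit 5: prefix='00' (no match yet)
Bit 6: prefix='001' -> emit 'o', reset
Bit 7: prefix='0' (no match yet)
Bit 8: prefix='00' (no match yet)
Bit 9: prefix='000' -> emit 'n', reset
Bit 10: prefix='0' (no match yet)
Bit 11: prefix='01' (no match yet)
Bit 12: prefix='011' -> emit 'd', reset
Bit 13: prefix='0' (no match yet)
Bit 14: prefix='01' (no match yet)
Bit 15: prefix='010' -> emit 'c', reset
Bit 16: prefix='1' -> emit 'i', reset
Bit 17: prefix='0' (no match yet)
Bit 18: prefix='01' (no match yet)

Answer: 6 c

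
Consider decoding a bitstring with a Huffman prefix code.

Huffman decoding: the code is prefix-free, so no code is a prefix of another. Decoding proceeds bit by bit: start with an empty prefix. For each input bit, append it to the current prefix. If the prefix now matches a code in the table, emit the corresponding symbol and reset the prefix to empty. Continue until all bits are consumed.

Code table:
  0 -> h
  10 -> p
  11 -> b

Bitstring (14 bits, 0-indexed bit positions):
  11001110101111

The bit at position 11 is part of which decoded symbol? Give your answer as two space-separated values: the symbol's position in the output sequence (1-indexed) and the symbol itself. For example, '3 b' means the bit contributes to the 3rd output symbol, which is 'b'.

Bit 0: prefix='1' (no match yet)
Bit 1: prefix='11' -> emit 'b', reset
Bit 2: prefix='0' -> emit 'h', reset
Bit 3: prefix='0' -> emit 'h', reset
Bit 4: prefix='1' (no match yet)
Bit 5: prefix='11' -> emit 'b', reset
Bit 6: prefix='1' (no match yet)
Bit 7: prefix='10' -> emit 'p', reset
Bit 8: prefix='1' (no match yet)
Bit 9: prefix='10' -> emit 'p', reset
Bit 10: prefix='1' (no match yet)
Bit 11: prefix='11' -> emit 'b', reset
Bit 12: prefix='1' (no match yet)
Bit 13: prefix='11' -> emit 'b', reset

Answer: 7 b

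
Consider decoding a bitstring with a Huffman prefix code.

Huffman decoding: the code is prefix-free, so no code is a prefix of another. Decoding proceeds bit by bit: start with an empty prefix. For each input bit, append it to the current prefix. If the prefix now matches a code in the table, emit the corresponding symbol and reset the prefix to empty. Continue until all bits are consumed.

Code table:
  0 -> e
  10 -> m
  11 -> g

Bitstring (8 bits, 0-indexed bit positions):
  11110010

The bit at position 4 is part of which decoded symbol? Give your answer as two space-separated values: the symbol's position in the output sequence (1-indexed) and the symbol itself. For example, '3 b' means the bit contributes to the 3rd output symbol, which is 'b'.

Answer: 3 e

Derivation:
Bit 0: prefix='1' (no match yet)
Bit 1: prefix='11' -> emit 'g', reset
Bit 2: prefix='1' (no match yet)
Bit 3: prefix='11' -> emit 'g', reset
Bit 4: prefix='0' -> emit 'e', reset
Bit 5: prefix='0' -> emit 'e', reset
Bit 6: prefix='1' (no match yet)
Bit 7: prefix='10' -> emit 'm', reset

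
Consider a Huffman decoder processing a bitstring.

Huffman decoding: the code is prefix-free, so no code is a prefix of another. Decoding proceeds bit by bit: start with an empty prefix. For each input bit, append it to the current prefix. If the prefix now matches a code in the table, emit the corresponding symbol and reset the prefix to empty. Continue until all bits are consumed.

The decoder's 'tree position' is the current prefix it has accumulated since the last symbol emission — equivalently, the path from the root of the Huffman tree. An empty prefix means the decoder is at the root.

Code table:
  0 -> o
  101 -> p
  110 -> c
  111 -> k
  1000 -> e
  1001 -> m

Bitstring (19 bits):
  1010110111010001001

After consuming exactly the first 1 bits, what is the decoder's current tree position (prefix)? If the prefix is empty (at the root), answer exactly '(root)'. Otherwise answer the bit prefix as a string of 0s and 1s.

Bit 0: prefix='1' (no match yet)

Answer: 1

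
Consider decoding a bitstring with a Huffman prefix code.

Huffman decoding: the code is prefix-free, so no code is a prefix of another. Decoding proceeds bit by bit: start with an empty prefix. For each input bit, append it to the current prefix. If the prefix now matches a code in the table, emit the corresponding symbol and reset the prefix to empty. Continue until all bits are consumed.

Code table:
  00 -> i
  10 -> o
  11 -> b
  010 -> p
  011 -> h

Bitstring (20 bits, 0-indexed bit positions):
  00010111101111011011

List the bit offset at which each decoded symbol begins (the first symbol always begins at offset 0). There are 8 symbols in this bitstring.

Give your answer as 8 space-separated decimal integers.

Bit 0: prefix='0' (no match yet)
Bit 1: prefix='00' -> emit 'i', reset
Bit 2: prefix='0' (no match yet)
Bit 3: prefix='01' (no match yet)
Bit 4: prefix='010' -> emit 'p', reset
Bit 5: prefix='1' (no match yet)
Bit 6: prefix='11' -> emit 'b', reset
Bit 7: prefix='1' (no match yet)
Bit 8: prefix='11' -> emit 'b', reset
Bit 9: prefix='0' (no match yet)
Bit 10: prefix='01' (no match yet)
Bit 11: prefix='011' -> emit 'h', reset
Bit 12: prefix='1' (no match yet)
Bit 13: prefix='11' -> emit 'b', reset
Bit 14: prefix='0' (no match yet)
Bit 15: prefix='01' (no match yet)
Bit 16: prefix='011' -> emit 'h', reset
Bit 17: prefix='0' (no match yet)
Bit 18: prefix='01' (no match yet)
Bit 19: prefix='011' -> emit 'h', reset

Answer: 0 2 5 7 9 12 14 17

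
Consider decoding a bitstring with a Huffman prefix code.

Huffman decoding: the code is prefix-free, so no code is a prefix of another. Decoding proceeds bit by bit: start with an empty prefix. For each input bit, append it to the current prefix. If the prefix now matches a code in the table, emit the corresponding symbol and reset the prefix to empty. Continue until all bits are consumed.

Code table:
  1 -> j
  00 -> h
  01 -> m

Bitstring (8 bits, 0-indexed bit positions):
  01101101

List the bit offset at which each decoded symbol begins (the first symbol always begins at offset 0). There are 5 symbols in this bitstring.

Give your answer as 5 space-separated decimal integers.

Answer: 0 2 3 5 6

Derivation:
Bit 0: prefix='0' (no match yet)
Bit 1: prefix='01' -> emit 'm', reset
Bit 2: prefix='1' -> emit 'j', reset
Bit 3: prefix='0' (no match yet)
Bit 4: prefix='01' -> emit 'm', reset
Bit 5: prefix='1' -> emit 'j', reset
Bit 6: prefix='0' (no match yet)
Bit 7: prefix='01' -> emit 'm', reset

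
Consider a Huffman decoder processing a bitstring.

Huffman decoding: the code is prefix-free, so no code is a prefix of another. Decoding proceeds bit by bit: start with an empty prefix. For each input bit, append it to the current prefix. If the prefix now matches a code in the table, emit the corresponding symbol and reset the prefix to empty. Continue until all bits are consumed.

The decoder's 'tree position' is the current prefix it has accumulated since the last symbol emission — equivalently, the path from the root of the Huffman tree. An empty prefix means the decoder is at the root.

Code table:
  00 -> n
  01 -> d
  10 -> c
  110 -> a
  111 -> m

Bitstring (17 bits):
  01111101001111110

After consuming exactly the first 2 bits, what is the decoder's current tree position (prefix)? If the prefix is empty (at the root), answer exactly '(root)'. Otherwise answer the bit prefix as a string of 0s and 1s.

Bit 0: prefix='0' (no match yet)
Bit 1: prefix='01' -> emit 'd', reset

Answer: (root)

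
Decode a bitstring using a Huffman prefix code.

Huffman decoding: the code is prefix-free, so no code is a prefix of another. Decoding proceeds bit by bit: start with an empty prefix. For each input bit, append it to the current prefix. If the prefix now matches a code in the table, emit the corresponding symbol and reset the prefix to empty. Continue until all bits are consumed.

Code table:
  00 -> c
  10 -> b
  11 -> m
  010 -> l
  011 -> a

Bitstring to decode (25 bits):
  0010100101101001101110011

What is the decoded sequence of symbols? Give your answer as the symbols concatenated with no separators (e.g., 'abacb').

Bit 0: prefix='0' (no match yet)
Bit 1: prefix='00' -> emit 'c', reset
Bit 2: prefix='1' (no match yet)
Bit 3: prefix='10' -> emit 'b', reset
Bit 4: prefix='1' (no match yet)
Bit 5: prefix='10' -> emit 'b', reset
Bit 6: prefix='0' (no match yet)
Bit 7: prefix='01' (no match yet)
Bit 8: prefix='010' -> emit 'l', reset
Bit 9: prefix='1' (no match yet)
Bit 10: prefix='11' -> emit 'm', reset
Bit 11: prefix='0' (no match yet)
Bit 12: prefix='01' (no match yet)
Bit 13: prefix='010' -> emit 'l', reset
Bit 14: prefix='0' (no match yet)
Bit 15: prefix='01' (no match yet)
Bit 16: prefix='011' -> emit 'a', reset
Bit 17: prefix='0' (no match yet)
Bit 18: prefix='01' (no match yet)
Bit 19: prefix='011' -> emit 'a', reset
Bit 20: prefix='1' (no match yet)
Bit 21: prefix='10' -> emit 'b', reset
Bit 22: prefix='0' (no match yet)
Bit 23: prefix='01' (no match yet)
Bit 24: prefix='011' -> emit 'a', reset

Answer: cbblmlaaba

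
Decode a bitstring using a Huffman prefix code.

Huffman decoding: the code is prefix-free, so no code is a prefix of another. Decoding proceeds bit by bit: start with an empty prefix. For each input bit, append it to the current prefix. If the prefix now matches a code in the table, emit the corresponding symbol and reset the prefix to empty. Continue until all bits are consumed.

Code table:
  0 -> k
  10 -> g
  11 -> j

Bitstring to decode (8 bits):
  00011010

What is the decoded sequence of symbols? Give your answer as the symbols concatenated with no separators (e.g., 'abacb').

Bit 0: prefix='0' -> emit 'k', reset
Bit 1: prefix='0' -> emit 'k', reset
Bit 2: prefix='0' -> emit 'k', reset
Bit 3: prefix='1' (no match yet)
Bit 4: prefix='11' -> emit 'j', reset
Bit 5: prefix='0' -> emit 'k', reset
Bit 6: prefix='1' (no match yet)
Bit 7: prefix='10' -> emit 'g', reset

Answer: kkkjkg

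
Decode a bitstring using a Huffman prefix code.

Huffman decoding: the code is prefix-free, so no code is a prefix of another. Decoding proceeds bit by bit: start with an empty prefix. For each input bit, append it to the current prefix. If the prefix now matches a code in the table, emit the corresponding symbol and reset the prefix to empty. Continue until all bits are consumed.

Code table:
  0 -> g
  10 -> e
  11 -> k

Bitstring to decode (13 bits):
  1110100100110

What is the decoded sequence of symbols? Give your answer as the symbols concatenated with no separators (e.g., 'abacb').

Answer: keegegkg

Derivation:
Bit 0: prefix='1' (no match yet)
Bit 1: prefix='11' -> emit 'k', reset
Bit 2: prefix='1' (no match yet)
Bit 3: prefix='10' -> emit 'e', reset
Bit 4: prefix='1' (no match yet)
Bit 5: prefix='10' -> emit 'e', reset
Bit 6: prefix='0' -> emit 'g', reset
Bit 7: prefix='1' (no match yet)
Bit 8: prefix='10' -> emit 'e', reset
Bit 9: prefix='0' -> emit 'g', reset
Bit 10: prefix='1' (no match yet)
Bit 11: prefix='11' -> emit 'k', reset
Bit 12: prefix='0' -> emit 'g', reset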